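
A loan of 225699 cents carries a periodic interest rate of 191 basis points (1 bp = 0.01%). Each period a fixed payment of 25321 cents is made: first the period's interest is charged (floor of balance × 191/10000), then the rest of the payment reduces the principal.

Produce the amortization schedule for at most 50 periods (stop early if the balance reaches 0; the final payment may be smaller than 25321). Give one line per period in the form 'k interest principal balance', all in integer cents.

1. interest=⌊225699·191/10000⌋=4310; principal=25321-4310=21011; balance=225699-21011=204688
2. interest=⌊204688·191/10000⌋=3909; principal=25321-3909=21412; balance=204688-21412=183276
3. interest=⌊183276·191/10000⌋=3500; principal=25321-3500=21821; balance=183276-21821=161455
4. interest=⌊161455·191/10000⌋=3083; principal=25321-3083=22238; balance=161455-22238=139217
5. interest=⌊139217·191/10000⌋=2659; principal=25321-2659=22662; balance=139217-22662=116555
6. interest=⌊116555·191/10000⌋=2226; principal=25321-2226=23095; balance=116555-23095=93460
7. interest=⌊93460·191/10000⌋=1785; principal=25321-1785=23536; balance=93460-23536=69924
8. interest=⌊69924·191/10000⌋=1335; principal=25321-1335=23986; balance=69924-23986=45938
9. interest=⌊45938·191/10000⌋=877; principal=25321-877=24444; balance=45938-24444=21494
10. interest=⌊21494·191/10000⌋=410; principal=min(25321-410,21494)=21494; balance=21494-21494=0

1 4310 21011 204688
2 3909 21412 183276
3 3500 21821 161455
4 3083 22238 139217
5 2659 22662 116555
6 2226 23095 93460
7 1785 23536 69924
8 1335 23986 45938
9 877 24444 21494
10 410 21494 0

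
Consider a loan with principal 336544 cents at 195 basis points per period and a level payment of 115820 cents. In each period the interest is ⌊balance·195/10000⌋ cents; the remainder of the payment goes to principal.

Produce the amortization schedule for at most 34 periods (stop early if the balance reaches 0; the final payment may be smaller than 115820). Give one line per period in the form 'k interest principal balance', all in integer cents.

1 6562 109258 227286
2 4432 111388 115898
3 2260 113560 2338
4 45 2338 0

1. interest=⌊336544·195/10000⌋=6562; principal=115820-6562=109258; balance=336544-109258=227286
2. interest=⌊227286·195/10000⌋=4432; principal=115820-4432=111388; balance=227286-111388=115898
3. interest=⌊115898·195/10000⌋=2260; principal=115820-2260=113560; balance=115898-113560=2338
4. interest=⌊2338·195/10000⌋=45; principal=min(115820-45,2338)=2338; balance=2338-2338=0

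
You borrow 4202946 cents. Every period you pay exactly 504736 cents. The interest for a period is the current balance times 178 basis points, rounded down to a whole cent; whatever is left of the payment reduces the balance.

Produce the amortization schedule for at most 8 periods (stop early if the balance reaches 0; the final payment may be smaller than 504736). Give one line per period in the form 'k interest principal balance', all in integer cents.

1 74812 429924 3773022
2 67159 437577 3335445
3 59370 445366 2890079
4 51443 453293 2436786
5 43374 461362 1975424
6 35162 469574 1505850
7 26804 477932 1027918
8 18296 486440 541478

1. interest=⌊4202946·178/10000⌋=74812; principal=504736-74812=429924; balance=4202946-429924=3773022
2. interest=⌊3773022·178/10000⌋=67159; principal=504736-67159=437577; balance=3773022-437577=3335445
3. interest=⌊3335445·178/10000⌋=59370; principal=504736-59370=445366; balance=3335445-445366=2890079
4. interest=⌊2890079·178/10000⌋=51443; principal=504736-51443=453293; balance=2890079-453293=2436786
5. interest=⌊2436786·178/10000⌋=43374; principal=504736-43374=461362; balance=2436786-461362=1975424
6. interest=⌊1975424·178/10000⌋=35162; principal=504736-35162=469574; balance=1975424-469574=1505850
7. interest=⌊1505850·178/10000⌋=26804; principal=504736-26804=477932; balance=1505850-477932=1027918
8. interest=⌊1027918·178/10000⌋=18296; principal=504736-18296=486440; balance=1027918-486440=541478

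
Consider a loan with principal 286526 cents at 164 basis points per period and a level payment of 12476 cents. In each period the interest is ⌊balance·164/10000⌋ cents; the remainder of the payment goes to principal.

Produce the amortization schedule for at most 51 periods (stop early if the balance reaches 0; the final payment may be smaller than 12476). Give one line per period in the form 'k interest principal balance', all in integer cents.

1. interest=⌊286526·164/10000⌋=4699; principal=12476-4699=7777; balance=286526-7777=278749
2. interest=⌊278749·164/10000⌋=4571; principal=12476-4571=7905; balance=278749-7905=270844
3. interest=⌊270844·164/10000⌋=4441; principal=12476-4441=8035; balance=270844-8035=262809
4. interest=⌊262809·164/10000⌋=4310; principal=12476-4310=8166; balance=262809-8166=254643
5. interest=⌊254643·164/10000⌋=4176; principal=12476-4176=8300; balance=254643-8300=246343
6. interest=⌊246343·164/10000⌋=4040; principal=12476-4040=8436; balance=246343-8436=237907
7. interest=⌊237907·164/10000⌋=3901; principal=12476-3901=8575; balance=237907-8575=229332
8. interest=⌊229332·164/10000⌋=3761; principal=12476-3761=8715; balance=229332-8715=220617
9. interest=⌊220617·164/10000⌋=3618; principal=12476-3618=8858; balance=220617-8858=211759
10. interest=⌊211759·164/10000⌋=3472; principal=12476-3472=9004; balance=211759-9004=202755
11. interest=⌊202755·164/10000⌋=3325; principal=12476-3325=9151; balance=202755-9151=193604
12. interest=⌊193604·164/10000⌋=3175; principal=12476-3175=9301; balance=193604-9301=184303
13. interest=⌊184303·164/10000⌋=3022; principal=12476-3022=9454; balance=184303-9454=174849
14. interest=⌊174849·164/10000⌋=2867; principal=12476-2867=9609; balance=174849-9609=165240
15. interest=⌊165240·164/10000⌋=2709; principal=12476-2709=9767; balance=165240-9767=155473
16. interest=⌊155473·164/10000⌋=2549; principal=12476-2549=9927; balance=155473-9927=145546
17. interest=⌊145546·164/10000⌋=2386; principal=12476-2386=10090; balance=145546-10090=135456
18. interest=⌊135456·164/10000⌋=2221; principal=12476-2221=10255; balance=135456-10255=125201
19. interest=⌊125201·164/10000⌋=2053; principal=12476-2053=10423; balance=125201-10423=114778
20. interest=⌊114778·164/10000⌋=1882; principal=12476-1882=10594; balance=114778-10594=104184
21. interest=⌊104184·164/10000⌋=1708; principal=12476-1708=10768; balance=104184-10768=93416
22. interest=⌊93416·164/10000⌋=1532; principal=12476-1532=10944; balance=93416-10944=82472
23. interest=⌊82472·164/10000⌋=1352; principal=12476-1352=11124; balance=82472-11124=71348
24. interest=⌊71348·164/10000⌋=1170; principal=12476-1170=11306; balance=71348-11306=60042
25. interest=⌊60042·164/10000⌋=984; principal=12476-984=11492; balance=60042-11492=48550
26. interest=⌊48550·164/10000⌋=796; principal=12476-796=11680; balance=48550-11680=36870
27. interest=⌊36870·164/10000⌋=604; principal=12476-604=11872; balance=36870-11872=24998
28. interest=⌊24998·164/10000⌋=409; principal=12476-409=12067; balance=24998-12067=12931
29. interest=⌊12931·164/10000⌋=212; principal=12476-212=12264; balance=12931-12264=667
30. interest=⌊667·164/10000⌋=10; principal=min(12476-10,667)=667; balance=667-667=0

1 4699 7777 278749
2 4571 7905 270844
3 4441 8035 262809
4 4310 8166 254643
5 4176 8300 246343
6 4040 8436 237907
7 3901 8575 229332
8 3761 8715 220617
9 3618 8858 211759
10 3472 9004 202755
11 3325 9151 193604
12 3175 9301 184303
13 3022 9454 174849
14 2867 9609 165240
15 2709 9767 155473
16 2549 9927 145546
17 2386 10090 135456
18 2221 10255 125201
19 2053 10423 114778
20 1882 10594 104184
21 1708 10768 93416
22 1532 10944 82472
23 1352 11124 71348
24 1170 11306 60042
25 984 11492 48550
26 796 11680 36870
27 604 11872 24998
28 409 12067 12931
29 212 12264 667
30 10 667 0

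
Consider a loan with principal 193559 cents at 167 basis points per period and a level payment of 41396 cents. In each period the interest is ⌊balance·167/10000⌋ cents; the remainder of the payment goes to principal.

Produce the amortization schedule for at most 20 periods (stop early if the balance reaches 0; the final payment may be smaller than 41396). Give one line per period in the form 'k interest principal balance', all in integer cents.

1 3232 38164 155395
2 2595 38801 116594
3 1947 39449 77145
4 1288 40108 37037
5 618 37037 0

1. interest=⌊193559·167/10000⌋=3232; principal=41396-3232=38164; balance=193559-38164=155395
2. interest=⌊155395·167/10000⌋=2595; principal=41396-2595=38801; balance=155395-38801=116594
3. interest=⌊116594·167/10000⌋=1947; principal=41396-1947=39449; balance=116594-39449=77145
4. interest=⌊77145·167/10000⌋=1288; principal=41396-1288=40108; balance=77145-40108=37037
5. interest=⌊37037·167/10000⌋=618; principal=min(41396-618,37037)=37037; balance=37037-37037=0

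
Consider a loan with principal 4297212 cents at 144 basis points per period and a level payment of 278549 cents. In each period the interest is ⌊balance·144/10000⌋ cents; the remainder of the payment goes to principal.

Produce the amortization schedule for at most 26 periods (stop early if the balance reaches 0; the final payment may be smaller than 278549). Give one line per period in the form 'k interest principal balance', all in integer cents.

1 61879 216670 4080542
2 58759 219790 3860752
3 55594 222955 3637797
4 52384 226165 3411632
5 49127 229422 3182210
6 45823 232726 2949484
7 42472 236077 2713407
8 39073 239476 2473931
9 35624 242925 2231006
10 32126 246423 1984583
11 28577 249972 1734611
12 24978 253571 1481040
13 21326 257223 1223817
14 17622 260927 962890
15 13865 264684 698206
16 10054 268495 429711
17 6187 272362 157349
18 2265 157349 0

1. interest=⌊4297212·144/10000⌋=61879; principal=278549-61879=216670; balance=4297212-216670=4080542
2. interest=⌊4080542·144/10000⌋=58759; principal=278549-58759=219790; balance=4080542-219790=3860752
3. interest=⌊3860752·144/10000⌋=55594; principal=278549-55594=222955; balance=3860752-222955=3637797
4. interest=⌊3637797·144/10000⌋=52384; principal=278549-52384=226165; balance=3637797-226165=3411632
5. interest=⌊3411632·144/10000⌋=49127; principal=278549-49127=229422; balance=3411632-229422=3182210
6. interest=⌊3182210·144/10000⌋=45823; principal=278549-45823=232726; balance=3182210-232726=2949484
7. interest=⌊2949484·144/10000⌋=42472; principal=278549-42472=236077; balance=2949484-236077=2713407
8. interest=⌊2713407·144/10000⌋=39073; principal=278549-39073=239476; balance=2713407-239476=2473931
9. interest=⌊2473931·144/10000⌋=35624; principal=278549-35624=242925; balance=2473931-242925=2231006
10. interest=⌊2231006·144/10000⌋=32126; principal=278549-32126=246423; balance=2231006-246423=1984583
11. interest=⌊1984583·144/10000⌋=28577; principal=278549-28577=249972; balance=1984583-249972=1734611
12. interest=⌊1734611·144/10000⌋=24978; principal=278549-24978=253571; balance=1734611-253571=1481040
13. interest=⌊1481040·144/10000⌋=21326; principal=278549-21326=257223; balance=1481040-257223=1223817
14. interest=⌊1223817·144/10000⌋=17622; principal=278549-17622=260927; balance=1223817-260927=962890
15. interest=⌊962890·144/10000⌋=13865; principal=278549-13865=264684; balance=962890-264684=698206
16. interest=⌊698206·144/10000⌋=10054; principal=278549-10054=268495; balance=698206-268495=429711
17. interest=⌊429711·144/10000⌋=6187; principal=278549-6187=272362; balance=429711-272362=157349
18. interest=⌊157349·144/10000⌋=2265; principal=min(278549-2265,157349)=157349; balance=157349-157349=0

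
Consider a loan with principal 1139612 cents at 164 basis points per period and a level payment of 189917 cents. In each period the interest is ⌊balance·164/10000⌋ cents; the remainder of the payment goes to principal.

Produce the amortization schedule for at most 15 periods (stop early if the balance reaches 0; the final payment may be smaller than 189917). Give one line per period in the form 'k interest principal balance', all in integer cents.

1. interest=⌊1139612·164/10000⌋=18689; principal=189917-18689=171228; balance=1139612-171228=968384
2. interest=⌊968384·164/10000⌋=15881; principal=189917-15881=174036; balance=968384-174036=794348
3. interest=⌊794348·164/10000⌋=13027; principal=189917-13027=176890; balance=794348-176890=617458
4. interest=⌊617458·164/10000⌋=10126; principal=189917-10126=179791; balance=617458-179791=437667
5. interest=⌊437667·164/10000⌋=7177; principal=189917-7177=182740; balance=437667-182740=254927
6. interest=⌊254927·164/10000⌋=4180; principal=189917-4180=185737; balance=254927-185737=69190
7. interest=⌊69190·164/10000⌋=1134; principal=min(189917-1134,69190)=69190; balance=69190-69190=0

1 18689 171228 968384
2 15881 174036 794348
3 13027 176890 617458
4 10126 179791 437667
5 7177 182740 254927
6 4180 185737 69190
7 1134 69190 0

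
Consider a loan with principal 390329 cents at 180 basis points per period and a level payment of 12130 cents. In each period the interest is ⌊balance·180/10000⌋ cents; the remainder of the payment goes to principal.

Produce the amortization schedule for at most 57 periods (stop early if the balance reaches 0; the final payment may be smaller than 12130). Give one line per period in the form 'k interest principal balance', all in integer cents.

1 7025 5105 385224
2 6934 5196 380028
3 6840 5290 374738
4 6745 5385 369353
5 6648 5482 363871
6 6549 5581 358290
7 6449 5681 352609
8 6346 5784 346825
9 6242 5888 340937
10 6136 5994 334943
11 6028 6102 328841
12 5919 6211 322630
13 5807 6323 316307
14 5693 6437 309870
15 5577 6553 303317
16 5459 6671 296646
17 5339 6791 289855
18 5217 6913 282942
19 5092 7038 275904
20 4966 7164 268740
21 4837 7293 261447
22 4706 7424 254023
23 4572 7558 246465
24 4436 7694 238771
25 4297 7833 230938
26 4156 7974 222964
27 4013 8117 214847
28 3867 8263 206584
29 3718 8412 198172
30 3567 8563 189609
31 3412 8718 180891
32 3256 8874 172017
33 3096 9034 162983
34 2933 9197 153786
35 2768 9362 144424
36 2599 9531 134893
37 2428 9702 125191
38 2253 9877 115314
39 2075 10055 105259
40 1894 10236 95023
41 1710 10420 84603
42 1522 10608 73995
43 1331 10799 63196
44 1137 10993 52203
45 939 11191 41012
46 738 11392 29620
47 533 11597 18023
48 324 11806 6217
49 111 6217 0

1. interest=⌊390329·180/10000⌋=7025; principal=12130-7025=5105; balance=390329-5105=385224
2. interest=⌊385224·180/10000⌋=6934; principal=12130-6934=5196; balance=385224-5196=380028
3. interest=⌊380028·180/10000⌋=6840; principal=12130-6840=5290; balance=380028-5290=374738
4. interest=⌊374738·180/10000⌋=6745; principal=12130-6745=5385; balance=374738-5385=369353
5. interest=⌊369353·180/10000⌋=6648; principal=12130-6648=5482; balance=369353-5482=363871
6. interest=⌊363871·180/10000⌋=6549; principal=12130-6549=5581; balance=363871-5581=358290
7. interest=⌊358290·180/10000⌋=6449; principal=12130-6449=5681; balance=358290-5681=352609
8. interest=⌊352609·180/10000⌋=6346; principal=12130-6346=5784; balance=352609-5784=346825
9. interest=⌊346825·180/10000⌋=6242; principal=12130-6242=5888; balance=346825-5888=340937
10. interest=⌊340937·180/10000⌋=6136; principal=12130-6136=5994; balance=340937-5994=334943
11. interest=⌊334943·180/10000⌋=6028; principal=12130-6028=6102; balance=334943-6102=328841
12. interest=⌊328841·180/10000⌋=5919; principal=12130-5919=6211; balance=328841-6211=322630
13. interest=⌊322630·180/10000⌋=5807; principal=12130-5807=6323; balance=322630-6323=316307
14. interest=⌊316307·180/10000⌋=5693; principal=12130-5693=6437; balance=316307-6437=309870
15. interest=⌊309870·180/10000⌋=5577; principal=12130-5577=6553; balance=309870-6553=303317
16. interest=⌊303317·180/10000⌋=5459; principal=12130-5459=6671; balance=303317-6671=296646
17. interest=⌊296646·180/10000⌋=5339; principal=12130-5339=6791; balance=296646-6791=289855
18. interest=⌊289855·180/10000⌋=5217; principal=12130-5217=6913; balance=289855-6913=282942
19. interest=⌊282942·180/10000⌋=5092; principal=12130-5092=7038; balance=282942-7038=275904
20. interest=⌊275904·180/10000⌋=4966; principal=12130-4966=7164; balance=275904-7164=268740
21. interest=⌊268740·180/10000⌋=4837; principal=12130-4837=7293; balance=268740-7293=261447
22. interest=⌊261447·180/10000⌋=4706; principal=12130-4706=7424; balance=261447-7424=254023
23. interest=⌊254023·180/10000⌋=4572; principal=12130-4572=7558; balance=254023-7558=246465
24. interest=⌊246465·180/10000⌋=4436; principal=12130-4436=7694; balance=246465-7694=238771
25. interest=⌊238771·180/10000⌋=4297; principal=12130-4297=7833; balance=238771-7833=230938
26. interest=⌊230938·180/10000⌋=4156; principal=12130-4156=7974; balance=230938-7974=222964
27. interest=⌊222964·180/10000⌋=4013; principal=12130-4013=8117; balance=222964-8117=214847
28. interest=⌊214847·180/10000⌋=3867; principal=12130-3867=8263; balance=214847-8263=206584
29. interest=⌊206584·180/10000⌋=3718; principal=12130-3718=8412; balance=206584-8412=198172
30. interest=⌊198172·180/10000⌋=3567; principal=12130-3567=8563; balance=198172-8563=189609
31. interest=⌊189609·180/10000⌋=3412; principal=12130-3412=8718; balance=189609-8718=180891
32. interest=⌊180891·180/10000⌋=3256; principal=12130-3256=8874; balance=180891-8874=172017
33. interest=⌊172017·180/10000⌋=3096; principal=12130-3096=9034; balance=172017-9034=162983
34. interest=⌊162983·180/10000⌋=2933; principal=12130-2933=9197; balance=162983-9197=153786
35. interest=⌊153786·180/10000⌋=2768; principal=12130-2768=9362; balance=153786-9362=144424
36. interest=⌊144424·180/10000⌋=2599; principal=12130-2599=9531; balance=144424-9531=134893
37. interest=⌊134893·180/10000⌋=2428; principal=12130-2428=9702; balance=134893-9702=125191
38. interest=⌊125191·180/10000⌋=2253; principal=12130-2253=9877; balance=125191-9877=115314
39. interest=⌊115314·180/10000⌋=2075; principal=12130-2075=10055; balance=115314-10055=105259
40. interest=⌊105259·180/10000⌋=1894; principal=12130-1894=10236; balance=105259-10236=95023
41. interest=⌊95023·180/10000⌋=1710; principal=12130-1710=10420; balance=95023-10420=84603
42. interest=⌊84603·180/10000⌋=1522; principal=12130-1522=10608; balance=84603-10608=73995
43. interest=⌊73995·180/10000⌋=1331; principal=12130-1331=10799; balance=73995-10799=63196
44. interest=⌊63196·180/10000⌋=1137; principal=12130-1137=10993; balance=63196-10993=52203
45. interest=⌊52203·180/10000⌋=939; principal=12130-939=11191; balance=52203-11191=41012
46. interest=⌊41012·180/10000⌋=738; principal=12130-738=11392; balance=41012-11392=29620
47. interest=⌊29620·180/10000⌋=533; principal=12130-533=11597; balance=29620-11597=18023
48. interest=⌊18023·180/10000⌋=324; principal=12130-324=11806; balance=18023-11806=6217
49. interest=⌊6217·180/10000⌋=111; principal=min(12130-111,6217)=6217; balance=6217-6217=0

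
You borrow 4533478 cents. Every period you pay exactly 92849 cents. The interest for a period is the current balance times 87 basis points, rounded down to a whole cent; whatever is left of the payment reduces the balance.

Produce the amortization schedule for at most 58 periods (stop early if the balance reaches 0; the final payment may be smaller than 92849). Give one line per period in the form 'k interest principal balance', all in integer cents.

1 39441 53408 4480070
2 38976 53873 4426197
3 38507 54342 4371855
4 38035 54814 4317041
5 37558 55291 4261750
6 37077 55772 4205978
7 36592 56257 4149721
8 36102 56747 4092974
9 35608 57241 4035733
10 35110 57739 3977994
11 34608 58241 3919753
12 34101 58748 3861005
13 33590 59259 3801746
14 33075 59774 3741972
15 32555 60294 3681678
16 32030 60819 3620859
17 31501 61348 3559511
18 30967 61882 3497629
19 30429 62420 3435209
20 29886 62963 3372246
21 29338 63511 3308735
22 28785 64064 3244671
23 28228 64621 3180050
24 27666 65183 3114867
25 27099 65750 3049117
26 26527 66322 2982795
27 25950 66899 2915896
28 25368 67481 2848415
29 24781 68068 2780347
30 24189 68660 2711687
31 23591 69258 2642429
32 22989 69860 2572569
33 22381 70468 2502101
34 21768 71081 2431020
35 21149 71700 2359320
36 20526 72323 2286997
37 19896 72953 2214044
38 19262 73587 2140457
39 18621 74228 2066229
40 17976 74873 1991356
41 17324 75525 1915831
42 16667 76182 1839649
43 16004 76845 1762804
44 15336 77513 1685291
45 14662 78187 1607104
46 13981 78868 1528236
47 13295 79554 1448682
48 12603 80246 1368436
49 11905 80944 1287492
50 11201 81648 1205844
51 10490 82359 1123485
52 9774 83075 1040410
53 9051 83798 956612
54 8322 84527 872085
55 7587 85262 786823
56 6845 86004 700819
57 6097 86752 614067
58 5342 87507 526560

1. interest=⌊4533478·87/10000⌋=39441; principal=92849-39441=53408; balance=4533478-53408=4480070
2. interest=⌊4480070·87/10000⌋=38976; principal=92849-38976=53873; balance=4480070-53873=4426197
3. interest=⌊4426197·87/10000⌋=38507; principal=92849-38507=54342; balance=4426197-54342=4371855
4. interest=⌊4371855·87/10000⌋=38035; principal=92849-38035=54814; balance=4371855-54814=4317041
5. interest=⌊4317041·87/10000⌋=37558; principal=92849-37558=55291; balance=4317041-55291=4261750
6. interest=⌊4261750·87/10000⌋=37077; principal=92849-37077=55772; balance=4261750-55772=4205978
7. interest=⌊4205978·87/10000⌋=36592; principal=92849-36592=56257; balance=4205978-56257=4149721
8. interest=⌊4149721·87/10000⌋=36102; principal=92849-36102=56747; balance=4149721-56747=4092974
9. interest=⌊4092974·87/10000⌋=35608; principal=92849-35608=57241; balance=4092974-57241=4035733
10. interest=⌊4035733·87/10000⌋=35110; principal=92849-35110=57739; balance=4035733-57739=3977994
11. interest=⌊3977994·87/10000⌋=34608; principal=92849-34608=58241; balance=3977994-58241=3919753
12. interest=⌊3919753·87/10000⌋=34101; principal=92849-34101=58748; balance=3919753-58748=3861005
13. interest=⌊3861005·87/10000⌋=33590; principal=92849-33590=59259; balance=3861005-59259=3801746
14. interest=⌊3801746·87/10000⌋=33075; principal=92849-33075=59774; balance=3801746-59774=3741972
15. interest=⌊3741972·87/10000⌋=32555; principal=92849-32555=60294; balance=3741972-60294=3681678
16. interest=⌊3681678·87/10000⌋=32030; principal=92849-32030=60819; balance=3681678-60819=3620859
17. interest=⌊3620859·87/10000⌋=31501; principal=92849-31501=61348; balance=3620859-61348=3559511
18. interest=⌊3559511·87/10000⌋=30967; principal=92849-30967=61882; balance=3559511-61882=3497629
19. interest=⌊3497629·87/10000⌋=30429; principal=92849-30429=62420; balance=3497629-62420=3435209
20. interest=⌊3435209·87/10000⌋=29886; principal=92849-29886=62963; balance=3435209-62963=3372246
21. interest=⌊3372246·87/10000⌋=29338; principal=92849-29338=63511; balance=3372246-63511=3308735
22. interest=⌊3308735·87/10000⌋=28785; principal=92849-28785=64064; balance=3308735-64064=3244671
23. interest=⌊3244671·87/10000⌋=28228; principal=92849-28228=64621; balance=3244671-64621=3180050
24. interest=⌊3180050·87/10000⌋=27666; principal=92849-27666=65183; balance=3180050-65183=3114867
25. interest=⌊3114867·87/10000⌋=27099; principal=92849-27099=65750; balance=3114867-65750=3049117
26. interest=⌊3049117·87/10000⌋=26527; principal=92849-26527=66322; balance=3049117-66322=2982795
27. interest=⌊2982795·87/10000⌋=25950; principal=92849-25950=66899; balance=2982795-66899=2915896
28. interest=⌊2915896·87/10000⌋=25368; principal=92849-25368=67481; balance=2915896-67481=2848415
29. interest=⌊2848415·87/10000⌋=24781; principal=92849-24781=68068; balance=2848415-68068=2780347
30. interest=⌊2780347·87/10000⌋=24189; principal=92849-24189=68660; balance=2780347-68660=2711687
31. interest=⌊2711687·87/10000⌋=23591; principal=92849-23591=69258; balance=2711687-69258=2642429
32. interest=⌊2642429·87/10000⌋=22989; principal=92849-22989=69860; balance=2642429-69860=2572569
33. interest=⌊2572569·87/10000⌋=22381; principal=92849-22381=70468; balance=2572569-70468=2502101
34. interest=⌊2502101·87/10000⌋=21768; principal=92849-21768=71081; balance=2502101-71081=2431020
35. interest=⌊2431020·87/10000⌋=21149; principal=92849-21149=71700; balance=2431020-71700=2359320
36. interest=⌊2359320·87/10000⌋=20526; principal=92849-20526=72323; balance=2359320-72323=2286997
37. interest=⌊2286997·87/10000⌋=19896; principal=92849-19896=72953; balance=2286997-72953=2214044
38. interest=⌊2214044·87/10000⌋=19262; principal=92849-19262=73587; balance=2214044-73587=2140457
39. interest=⌊2140457·87/10000⌋=18621; principal=92849-18621=74228; balance=2140457-74228=2066229
40. interest=⌊2066229·87/10000⌋=17976; principal=92849-17976=74873; balance=2066229-74873=1991356
41. interest=⌊1991356·87/10000⌋=17324; principal=92849-17324=75525; balance=1991356-75525=1915831
42. interest=⌊1915831·87/10000⌋=16667; principal=92849-16667=76182; balance=1915831-76182=1839649
43. interest=⌊1839649·87/10000⌋=16004; principal=92849-16004=76845; balance=1839649-76845=1762804
44. interest=⌊1762804·87/10000⌋=15336; principal=92849-15336=77513; balance=1762804-77513=1685291
45. interest=⌊1685291·87/10000⌋=14662; principal=92849-14662=78187; balance=1685291-78187=1607104
46. interest=⌊1607104·87/10000⌋=13981; principal=92849-13981=78868; balance=1607104-78868=1528236
47. interest=⌊1528236·87/10000⌋=13295; principal=92849-13295=79554; balance=1528236-79554=1448682
48. interest=⌊1448682·87/10000⌋=12603; principal=92849-12603=80246; balance=1448682-80246=1368436
49. interest=⌊1368436·87/10000⌋=11905; principal=92849-11905=80944; balance=1368436-80944=1287492
50. interest=⌊1287492·87/10000⌋=11201; principal=92849-11201=81648; balance=1287492-81648=1205844
51. interest=⌊1205844·87/10000⌋=10490; principal=92849-10490=82359; balance=1205844-82359=1123485
52. interest=⌊1123485·87/10000⌋=9774; principal=92849-9774=83075; balance=1123485-83075=1040410
53. interest=⌊1040410·87/10000⌋=9051; principal=92849-9051=83798; balance=1040410-83798=956612
54. interest=⌊956612·87/10000⌋=8322; principal=92849-8322=84527; balance=956612-84527=872085
55. interest=⌊872085·87/10000⌋=7587; principal=92849-7587=85262; balance=872085-85262=786823
56. interest=⌊786823·87/10000⌋=6845; principal=92849-6845=86004; balance=786823-86004=700819
57. interest=⌊700819·87/10000⌋=6097; principal=92849-6097=86752; balance=700819-86752=614067
58. interest=⌊614067·87/10000⌋=5342; principal=92849-5342=87507; balance=614067-87507=526560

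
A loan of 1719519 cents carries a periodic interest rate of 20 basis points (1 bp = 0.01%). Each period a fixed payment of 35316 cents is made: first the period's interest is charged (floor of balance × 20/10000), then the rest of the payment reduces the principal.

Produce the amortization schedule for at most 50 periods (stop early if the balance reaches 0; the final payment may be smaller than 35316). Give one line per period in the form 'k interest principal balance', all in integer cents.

1 3439 31877 1687642
2 3375 31941 1655701
3 3311 32005 1623696
4 3247 32069 1591627
5 3183 32133 1559494
6 3118 32198 1527296
7 3054 32262 1495034
8 2990 32326 1462708
9 2925 32391 1430317
10 2860 32456 1397861
11 2795 32521 1365340
12 2730 32586 1332754
13 2665 32651 1300103
14 2600 32716 1267387
15 2534 32782 1234605
16 2469 32847 1201758
17 2403 32913 1168845
18 2337 32979 1135866
19 2271 33045 1102821
20 2205 33111 1069710
21 2139 33177 1036533
22 2073 33243 1003290
23 2006 33310 969980
24 1939 33377 936603
25 1873 33443 903160
26 1806 33510 869650
27 1739 33577 836073
28 1672 33644 802429
29 1604 33712 768717
30 1537 33779 734938
31 1469 33847 701091
32 1402 33914 667177
33 1334 33982 633195
34 1266 34050 599145
35 1198 34118 565027
36 1130 34186 530841
37 1061 34255 496586
38 993 34323 462263
39 924 34392 427871
40 855 34461 393410
41 786 34530 358880
42 717 34599 324281
43 648 34668 289613
44 579 34737 254876
45 509 34807 220069
46 440 34876 185193
47 370 34946 150247
48 300 35016 115231
49 230 35086 80145
50 160 35156 44989

1. interest=⌊1719519·20/10000⌋=3439; principal=35316-3439=31877; balance=1719519-31877=1687642
2. interest=⌊1687642·20/10000⌋=3375; principal=35316-3375=31941; balance=1687642-31941=1655701
3. interest=⌊1655701·20/10000⌋=3311; principal=35316-3311=32005; balance=1655701-32005=1623696
4. interest=⌊1623696·20/10000⌋=3247; principal=35316-3247=32069; balance=1623696-32069=1591627
5. interest=⌊1591627·20/10000⌋=3183; principal=35316-3183=32133; balance=1591627-32133=1559494
6. interest=⌊1559494·20/10000⌋=3118; principal=35316-3118=32198; balance=1559494-32198=1527296
7. interest=⌊1527296·20/10000⌋=3054; principal=35316-3054=32262; balance=1527296-32262=1495034
8. interest=⌊1495034·20/10000⌋=2990; principal=35316-2990=32326; balance=1495034-32326=1462708
9. interest=⌊1462708·20/10000⌋=2925; principal=35316-2925=32391; balance=1462708-32391=1430317
10. interest=⌊1430317·20/10000⌋=2860; principal=35316-2860=32456; balance=1430317-32456=1397861
11. interest=⌊1397861·20/10000⌋=2795; principal=35316-2795=32521; balance=1397861-32521=1365340
12. interest=⌊1365340·20/10000⌋=2730; principal=35316-2730=32586; balance=1365340-32586=1332754
13. interest=⌊1332754·20/10000⌋=2665; principal=35316-2665=32651; balance=1332754-32651=1300103
14. interest=⌊1300103·20/10000⌋=2600; principal=35316-2600=32716; balance=1300103-32716=1267387
15. interest=⌊1267387·20/10000⌋=2534; principal=35316-2534=32782; balance=1267387-32782=1234605
16. interest=⌊1234605·20/10000⌋=2469; principal=35316-2469=32847; balance=1234605-32847=1201758
17. interest=⌊1201758·20/10000⌋=2403; principal=35316-2403=32913; balance=1201758-32913=1168845
18. interest=⌊1168845·20/10000⌋=2337; principal=35316-2337=32979; balance=1168845-32979=1135866
19. interest=⌊1135866·20/10000⌋=2271; principal=35316-2271=33045; balance=1135866-33045=1102821
20. interest=⌊1102821·20/10000⌋=2205; principal=35316-2205=33111; balance=1102821-33111=1069710
21. interest=⌊1069710·20/10000⌋=2139; principal=35316-2139=33177; balance=1069710-33177=1036533
22. interest=⌊1036533·20/10000⌋=2073; principal=35316-2073=33243; balance=1036533-33243=1003290
23. interest=⌊1003290·20/10000⌋=2006; principal=35316-2006=33310; balance=1003290-33310=969980
24. interest=⌊969980·20/10000⌋=1939; principal=35316-1939=33377; balance=969980-33377=936603
25. interest=⌊936603·20/10000⌋=1873; principal=35316-1873=33443; balance=936603-33443=903160
26. interest=⌊903160·20/10000⌋=1806; principal=35316-1806=33510; balance=903160-33510=869650
27. interest=⌊869650·20/10000⌋=1739; principal=35316-1739=33577; balance=869650-33577=836073
28. interest=⌊836073·20/10000⌋=1672; principal=35316-1672=33644; balance=836073-33644=802429
29. interest=⌊802429·20/10000⌋=1604; principal=35316-1604=33712; balance=802429-33712=768717
30. interest=⌊768717·20/10000⌋=1537; principal=35316-1537=33779; balance=768717-33779=734938
31. interest=⌊734938·20/10000⌋=1469; principal=35316-1469=33847; balance=734938-33847=701091
32. interest=⌊701091·20/10000⌋=1402; principal=35316-1402=33914; balance=701091-33914=667177
33. interest=⌊667177·20/10000⌋=1334; principal=35316-1334=33982; balance=667177-33982=633195
34. interest=⌊633195·20/10000⌋=1266; principal=35316-1266=34050; balance=633195-34050=599145
35. interest=⌊599145·20/10000⌋=1198; principal=35316-1198=34118; balance=599145-34118=565027
36. interest=⌊565027·20/10000⌋=1130; principal=35316-1130=34186; balance=565027-34186=530841
37. interest=⌊530841·20/10000⌋=1061; principal=35316-1061=34255; balance=530841-34255=496586
38. interest=⌊496586·20/10000⌋=993; principal=35316-993=34323; balance=496586-34323=462263
39. interest=⌊462263·20/10000⌋=924; principal=35316-924=34392; balance=462263-34392=427871
40. interest=⌊427871·20/10000⌋=855; principal=35316-855=34461; balance=427871-34461=393410
41. interest=⌊393410·20/10000⌋=786; principal=35316-786=34530; balance=393410-34530=358880
42. interest=⌊358880·20/10000⌋=717; principal=35316-717=34599; balance=358880-34599=324281
43. interest=⌊324281·20/10000⌋=648; principal=35316-648=34668; balance=324281-34668=289613
44. interest=⌊289613·20/10000⌋=579; principal=35316-579=34737; balance=289613-34737=254876
45. interest=⌊254876·20/10000⌋=509; principal=35316-509=34807; balance=254876-34807=220069
46. interest=⌊220069·20/10000⌋=440; principal=35316-440=34876; balance=220069-34876=185193
47. interest=⌊185193·20/10000⌋=370; principal=35316-370=34946; balance=185193-34946=150247
48. interest=⌊150247·20/10000⌋=300; principal=35316-300=35016; balance=150247-35016=115231
49. interest=⌊115231·20/10000⌋=230; principal=35316-230=35086; balance=115231-35086=80145
50. interest=⌊80145·20/10000⌋=160; principal=35316-160=35156; balance=80145-35156=44989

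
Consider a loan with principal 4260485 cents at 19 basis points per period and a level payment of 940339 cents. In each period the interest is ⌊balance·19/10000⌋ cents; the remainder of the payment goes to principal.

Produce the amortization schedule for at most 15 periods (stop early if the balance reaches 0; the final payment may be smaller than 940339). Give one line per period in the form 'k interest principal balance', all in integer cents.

1. interest=⌊4260485·19/10000⌋=8094; principal=940339-8094=932245; balance=4260485-932245=3328240
2. interest=⌊3328240·19/10000⌋=6323; principal=940339-6323=934016; balance=3328240-934016=2394224
3. interest=⌊2394224·19/10000⌋=4549; principal=940339-4549=935790; balance=2394224-935790=1458434
4. interest=⌊1458434·19/10000⌋=2771; principal=940339-2771=937568; balance=1458434-937568=520866
5. interest=⌊520866·19/10000⌋=989; principal=min(940339-989,520866)=520866; balance=520866-520866=0

1 8094 932245 3328240
2 6323 934016 2394224
3 4549 935790 1458434
4 2771 937568 520866
5 989 520866 0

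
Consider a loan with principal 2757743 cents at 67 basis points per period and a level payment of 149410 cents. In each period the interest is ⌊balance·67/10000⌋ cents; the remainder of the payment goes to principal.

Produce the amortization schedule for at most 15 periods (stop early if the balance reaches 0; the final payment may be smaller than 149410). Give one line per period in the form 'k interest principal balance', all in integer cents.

1. interest=⌊2757743·67/10000⌋=18476; principal=149410-18476=130934; balance=2757743-130934=2626809
2. interest=⌊2626809·67/10000⌋=17599; principal=149410-17599=131811; balance=2626809-131811=2494998
3. interest=⌊2494998·67/10000⌋=16716; principal=149410-16716=132694; balance=2494998-132694=2362304
4. interest=⌊2362304·67/10000⌋=15827; principal=149410-15827=133583; balance=2362304-133583=2228721
5. interest=⌊2228721·67/10000⌋=14932; principal=149410-14932=134478; balance=2228721-134478=2094243
6. interest=⌊2094243·67/10000⌋=14031; principal=149410-14031=135379; balance=2094243-135379=1958864
7. interest=⌊1958864·67/10000⌋=13124; principal=149410-13124=136286; balance=1958864-136286=1822578
8. interest=⌊1822578·67/10000⌋=12211; principal=149410-12211=137199; balance=1822578-137199=1685379
9. interest=⌊1685379·67/10000⌋=11292; principal=149410-11292=138118; balance=1685379-138118=1547261
10. interest=⌊1547261·67/10000⌋=10366; principal=149410-10366=139044; balance=1547261-139044=1408217
11. interest=⌊1408217·67/10000⌋=9435; principal=149410-9435=139975; balance=1408217-139975=1268242
12. interest=⌊1268242·67/10000⌋=8497; principal=149410-8497=140913; balance=1268242-140913=1127329
13. interest=⌊1127329·67/10000⌋=7553; principal=149410-7553=141857; balance=1127329-141857=985472
14. interest=⌊985472·67/10000⌋=6602; principal=149410-6602=142808; balance=985472-142808=842664
15. interest=⌊842664·67/10000⌋=5645; principal=149410-5645=143765; balance=842664-143765=698899

1 18476 130934 2626809
2 17599 131811 2494998
3 16716 132694 2362304
4 15827 133583 2228721
5 14932 134478 2094243
6 14031 135379 1958864
7 13124 136286 1822578
8 12211 137199 1685379
9 11292 138118 1547261
10 10366 139044 1408217
11 9435 139975 1268242
12 8497 140913 1127329
13 7553 141857 985472
14 6602 142808 842664
15 5645 143765 698899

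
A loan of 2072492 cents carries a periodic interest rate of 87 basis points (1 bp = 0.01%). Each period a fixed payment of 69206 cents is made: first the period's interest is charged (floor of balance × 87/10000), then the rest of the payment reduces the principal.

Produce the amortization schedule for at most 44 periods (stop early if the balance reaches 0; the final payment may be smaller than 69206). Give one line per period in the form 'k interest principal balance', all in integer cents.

1. interest=⌊2072492·87/10000⌋=18030; principal=69206-18030=51176; balance=2072492-51176=2021316
2. interest=⌊2021316·87/10000⌋=17585; principal=69206-17585=51621; balance=2021316-51621=1969695
3. interest=⌊1969695·87/10000⌋=17136; principal=69206-17136=52070; balance=1969695-52070=1917625
4. interest=⌊1917625·87/10000⌋=16683; principal=69206-16683=52523; balance=1917625-52523=1865102
5. interest=⌊1865102·87/10000⌋=16226; principal=69206-16226=52980; balance=1865102-52980=1812122
6. interest=⌊1812122·87/10000⌋=15765; principal=69206-15765=53441; balance=1812122-53441=1758681
7. interest=⌊1758681·87/10000⌋=15300; principal=69206-15300=53906; balance=1758681-53906=1704775
8. interest=⌊1704775·87/10000⌋=14831; principal=69206-14831=54375; balance=1704775-54375=1650400
9. interest=⌊1650400·87/10000⌋=14358; principal=69206-14358=54848; balance=1650400-54848=1595552
10. interest=⌊1595552·87/10000⌋=13881; principal=69206-13881=55325; balance=1595552-55325=1540227
11. interest=⌊1540227·87/10000⌋=13399; principal=69206-13399=55807; balance=1540227-55807=1484420
12. interest=⌊1484420·87/10000⌋=12914; principal=69206-12914=56292; balance=1484420-56292=1428128
13. interest=⌊1428128·87/10000⌋=12424; principal=69206-12424=56782; balance=1428128-56782=1371346
14. interest=⌊1371346·87/10000⌋=11930; principal=69206-11930=57276; balance=1371346-57276=1314070
15. interest=⌊1314070·87/10000⌋=11432; principal=69206-11432=57774; balance=1314070-57774=1256296
16. interest=⌊1256296·87/10000⌋=10929; principal=69206-10929=58277; balance=1256296-58277=1198019
17. interest=⌊1198019·87/10000⌋=10422; principal=69206-10422=58784; balance=1198019-58784=1139235
18. interest=⌊1139235·87/10000⌋=9911; principal=69206-9911=59295; balance=1139235-59295=1079940
19. interest=⌊1079940·87/10000⌋=9395; principal=69206-9395=59811; balance=1079940-59811=1020129
20. interest=⌊1020129·87/10000⌋=8875; principal=69206-8875=60331; balance=1020129-60331=959798
21. interest=⌊959798·87/10000⌋=8350; principal=69206-8350=60856; balance=959798-60856=898942
22. interest=⌊898942·87/10000⌋=7820; principal=69206-7820=61386; balance=898942-61386=837556
23. interest=⌊837556·87/10000⌋=7286; principal=69206-7286=61920; balance=837556-61920=775636
24. interest=⌊775636·87/10000⌋=6748; principal=69206-6748=62458; balance=775636-62458=713178
25. interest=⌊713178·87/10000⌋=6204; principal=69206-6204=63002; balance=713178-63002=650176
26. interest=⌊650176·87/10000⌋=5656; principal=69206-5656=63550; balance=650176-63550=586626
27. interest=⌊586626·87/10000⌋=5103; principal=69206-5103=64103; balance=586626-64103=522523
28. interest=⌊522523·87/10000⌋=4545; principal=69206-4545=64661; balance=522523-64661=457862
29. interest=⌊457862·87/10000⌋=3983; principal=69206-3983=65223; balance=457862-65223=392639
30. interest=⌊392639·87/10000⌋=3415; principal=69206-3415=65791; balance=392639-65791=326848
31. interest=⌊326848·87/10000⌋=2843; principal=69206-2843=66363; balance=326848-66363=260485
32. interest=⌊260485·87/10000⌋=2266; principal=69206-2266=66940; balance=260485-66940=193545
33. interest=⌊193545·87/10000⌋=1683; principal=69206-1683=67523; balance=193545-67523=126022
34. interest=⌊126022·87/10000⌋=1096; principal=69206-1096=68110; balance=126022-68110=57912
35. interest=⌊57912·87/10000⌋=503; principal=min(69206-503,57912)=57912; balance=57912-57912=0

1 18030 51176 2021316
2 17585 51621 1969695
3 17136 52070 1917625
4 16683 52523 1865102
5 16226 52980 1812122
6 15765 53441 1758681
7 15300 53906 1704775
8 14831 54375 1650400
9 14358 54848 1595552
10 13881 55325 1540227
11 13399 55807 1484420
12 12914 56292 1428128
13 12424 56782 1371346
14 11930 57276 1314070
15 11432 57774 1256296
16 10929 58277 1198019
17 10422 58784 1139235
18 9911 59295 1079940
19 9395 59811 1020129
20 8875 60331 959798
21 8350 60856 898942
22 7820 61386 837556
23 7286 61920 775636
24 6748 62458 713178
25 6204 63002 650176
26 5656 63550 586626
27 5103 64103 522523
28 4545 64661 457862
29 3983 65223 392639
30 3415 65791 326848
31 2843 66363 260485
32 2266 66940 193545
33 1683 67523 126022
34 1096 68110 57912
35 503 57912 0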